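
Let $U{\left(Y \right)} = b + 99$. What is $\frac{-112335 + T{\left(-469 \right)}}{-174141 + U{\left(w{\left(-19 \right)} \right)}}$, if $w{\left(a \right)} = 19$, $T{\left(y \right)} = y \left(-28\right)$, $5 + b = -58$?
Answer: $\frac{99203}{174105} \approx 0.56979$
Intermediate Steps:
$b = -63$ ($b = -5 - 58 = -63$)
$T{\left(y \right)} = - 28 y$
$U{\left(Y \right)} = 36$ ($U{\left(Y \right)} = -63 + 99 = 36$)
$\frac{-112335 + T{\left(-469 \right)}}{-174141 + U{\left(w{\left(-19 \right)} \right)}} = \frac{-112335 - -13132}{-174141 + 36} = \frac{-112335 + 13132}{-174105} = \left(-99203\right) \left(- \frac{1}{174105}\right) = \frac{99203}{174105}$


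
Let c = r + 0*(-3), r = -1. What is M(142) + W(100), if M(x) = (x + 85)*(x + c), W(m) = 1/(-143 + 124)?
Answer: 608132/19 ≈ 32007.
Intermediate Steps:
c = -1 (c = -1 + 0*(-3) = -1 + 0 = -1)
W(m) = -1/19 (W(m) = 1/(-19) = -1/19)
M(x) = (-1 + x)*(85 + x) (M(x) = (x + 85)*(x - 1) = (85 + x)*(-1 + x) = (-1 + x)*(85 + x))
M(142) + W(100) = (-85 + 142² + 84*142) - 1/19 = (-85 + 20164 + 11928) - 1/19 = 32007 - 1/19 = 608132/19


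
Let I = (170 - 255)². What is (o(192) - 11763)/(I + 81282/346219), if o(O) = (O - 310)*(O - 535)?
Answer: 432186683/108761459 ≈ 3.9737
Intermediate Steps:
I = 7225 (I = (-85)² = 7225)
o(O) = (-535 + O)*(-310 + O) (o(O) = (-310 + O)*(-535 + O) = (-535 + O)*(-310 + O))
(o(192) - 11763)/(I + 81282/346219) = ((165850 + 192² - 845*192) - 11763)/(7225 + 81282/346219) = ((165850 + 36864 - 162240) - 11763)/(7225 + 81282*(1/346219)) = (40474 - 11763)/(7225 + 3534/15053) = 28711/(108761459/15053) = 28711*(15053/108761459) = 432186683/108761459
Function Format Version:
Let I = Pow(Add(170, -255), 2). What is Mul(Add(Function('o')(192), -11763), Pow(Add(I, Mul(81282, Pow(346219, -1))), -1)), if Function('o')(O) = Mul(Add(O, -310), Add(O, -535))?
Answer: Rational(432186683, 108761459) ≈ 3.9737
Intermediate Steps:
I = 7225 (I = Pow(-85, 2) = 7225)
Function('o')(O) = Mul(Add(-535, O), Add(-310, O)) (Function('o')(O) = Mul(Add(-310, O), Add(-535, O)) = Mul(Add(-535, O), Add(-310, O)))
Mul(Add(Function('o')(192), -11763), Pow(Add(I, Mul(81282, Pow(346219, -1))), -1)) = Mul(Add(Add(165850, Pow(192, 2), Mul(-845, 192)), -11763), Pow(Add(7225, Mul(81282, Pow(346219, -1))), -1)) = Mul(Add(Add(165850, 36864, -162240), -11763), Pow(Add(7225, Mul(81282, Rational(1, 346219))), -1)) = Mul(Add(40474, -11763), Pow(Add(7225, Rational(3534, 15053)), -1)) = Mul(28711, Pow(Rational(108761459, 15053), -1)) = Mul(28711, Rational(15053, 108761459)) = Rational(432186683, 108761459)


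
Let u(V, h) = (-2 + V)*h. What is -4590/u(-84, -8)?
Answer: -2295/344 ≈ -6.6715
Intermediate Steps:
u(V, h) = h*(-2 + V)
-4590/u(-84, -8) = -4590*(-1/(8*(-2 - 84))) = -4590/((-8*(-86))) = -4590/688 = -4590*1/688 = -2295/344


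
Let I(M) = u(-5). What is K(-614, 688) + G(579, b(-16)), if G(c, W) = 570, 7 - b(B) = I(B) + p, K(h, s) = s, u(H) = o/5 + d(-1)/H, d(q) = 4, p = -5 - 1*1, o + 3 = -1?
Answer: 1258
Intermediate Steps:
o = -4 (o = -3 - 1 = -4)
p = -6 (p = -5 - 1 = -6)
u(H) = -⅘ + 4/H (u(H) = -4/5 + 4/H = -4*⅕ + 4/H = -⅘ + 4/H)
I(M) = -8/5 (I(M) = -⅘ + 4/(-5) = -⅘ + 4*(-⅕) = -⅘ - ⅘ = -8/5)
b(B) = 73/5 (b(B) = 7 - (-8/5 - 6) = 7 - 1*(-38/5) = 7 + 38/5 = 73/5)
K(-614, 688) + G(579, b(-16)) = 688 + 570 = 1258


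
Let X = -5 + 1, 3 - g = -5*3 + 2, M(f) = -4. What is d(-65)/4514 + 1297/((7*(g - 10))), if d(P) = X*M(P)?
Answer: 2927665/94794 ≈ 30.884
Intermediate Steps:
g = 16 (g = 3 - (-5*3 + 2) = 3 - (-15 + 2) = 3 - 1*(-13) = 3 + 13 = 16)
X = -4
d(P) = 16 (d(P) = -4*(-4) = 16)
d(-65)/4514 + 1297/((7*(g - 10))) = 16/4514 + 1297/((7*(16 - 10))) = 16*(1/4514) + 1297/((7*6)) = 8/2257 + 1297/42 = 2927665/94794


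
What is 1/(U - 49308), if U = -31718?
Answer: -1/81026 ≈ -1.2342e-5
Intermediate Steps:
1/(U - 49308) = 1/(-31718 - 49308) = 1/(-81026) = -1/81026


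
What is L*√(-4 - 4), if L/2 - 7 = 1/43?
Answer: 1208*I*√2/43 ≈ 39.73*I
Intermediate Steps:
L = 604/43 (L = 14 + 2/43 = 604/43 ≈ 14.047)
L*√(-4 - 4) = 604*√(-4 - 4)/43 = 604*√(-8)/43 = 604*(2*I*√2)/43 = 1208*I*√2/43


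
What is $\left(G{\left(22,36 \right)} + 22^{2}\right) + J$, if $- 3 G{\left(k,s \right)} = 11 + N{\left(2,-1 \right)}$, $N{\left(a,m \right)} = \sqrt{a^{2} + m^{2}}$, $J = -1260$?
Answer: $- \frac{2339}{3} - \frac{\sqrt{5}}{3} \approx -780.41$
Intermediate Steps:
$G{\left(k,s \right)} = - \frac{11}{3} - \frac{\sqrt{5}}{3}$ ($G{\left(k,s \right)} = - \frac{11 + \sqrt{2^{2} + \left(-1\right)^{2}}}{3} = - \frac{11 + \sqrt{4 + 1}}{3} = - \frac{11 + \sqrt{5}}{3} = - \frac{11}{3} - \frac{\sqrt{5}}{3}$)
$\left(G{\left(22,36 \right)} + 22^{2}\right) + J = \left(\left(- \frac{11}{3} - \frac{\sqrt{5}}{3}\right) + 22^{2}\right) - 1260 = \left(\left(- \frac{11}{3} - \frac{\sqrt{5}}{3}\right) + 484\right) - 1260 = \left(\frac{1441}{3} - \frac{\sqrt{5}}{3}\right) - 1260 = - \frac{2339}{3} - \frac{\sqrt{5}}{3}$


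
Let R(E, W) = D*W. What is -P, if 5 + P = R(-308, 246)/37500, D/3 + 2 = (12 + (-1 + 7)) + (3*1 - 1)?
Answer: 14518/3125 ≈ 4.6458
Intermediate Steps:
D = 54 (D = -6 + 3*((12 + (-1 + 7)) + (3*1 - 1)) = -6 + 3*((12 + 6) + (3 - 1)) = -6 + 3*(18 + 2) = -6 + 3*20 = -6 + 60 = 54)
R(E, W) = 54*W
P = -14518/3125 (P = -5 + (54*246)/37500 = -5 + 13284*(1/37500) = -5 + 1107/3125 = -14518/3125 ≈ -4.6458)
-P = -1*(-14518/3125) = 14518/3125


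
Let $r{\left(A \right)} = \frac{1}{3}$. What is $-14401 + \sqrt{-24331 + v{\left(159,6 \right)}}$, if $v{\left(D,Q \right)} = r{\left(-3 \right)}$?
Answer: $-14401 + \frac{4 i \sqrt{13686}}{3} \approx -14401.0 + 155.98 i$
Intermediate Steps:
$r{\left(A \right)} = \frac{1}{3}$
$v{\left(D,Q \right)} = \frac{1}{3}$
$-14401 + \sqrt{-24331 + v{\left(159,6 \right)}} = -14401 + \sqrt{-24331 + \frac{1}{3}} = -14401 + \sqrt{- \frac{72992}{3}} = -14401 + \frac{4 i \sqrt{13686}}{3}$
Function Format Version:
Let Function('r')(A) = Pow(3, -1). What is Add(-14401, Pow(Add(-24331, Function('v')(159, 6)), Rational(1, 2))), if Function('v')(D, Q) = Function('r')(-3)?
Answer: Add(-14401, Mul(Rational(4, 3), I, Pow(13686, Rational(1, 2)))) ≈ Add(-14401., Mul(155.98, I))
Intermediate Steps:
Function('r')(A) = Rational(1, 3)
Function('v')(D, Q) = Rational(1, 3)
Add(-14401, Pow(Add(-24331, Function('v')(159, 6)), Rational(1, 2))) = Add(-14401, Pow(Add(-24331, Rational(1, 3)), Rational(1, 2))) = Add(-14401, Pow(Rational(-72992, 3), Rational(1, 2))) = Add(-14401, Mul(Rational(4, 3), I, Pow(13686, Rational(1, 2))))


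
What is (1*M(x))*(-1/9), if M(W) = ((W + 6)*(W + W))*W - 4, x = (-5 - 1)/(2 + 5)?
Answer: -1220/3087 ≈ -0.39521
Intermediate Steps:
x = -6/7 ≈ -0.85714
M(W) = -4 + 2*W²*(6 + W) (M(W) = ((6 + W)*(2*W))*W - 4 = (2*W*(6 + W))*W - 4 = 2*W²*(6 + W) - 4 = -4 + 2*W²*(6 + W))
(1*M(x))*(-1/9) = (1*(-4 + 2*(-6/7)³ + 12*(-6/7)²))*(-1/9) = (1*(-4 + 2*(-216/343) + 12*(36/49)))*(-1*⅑) = (1*(-4 - 432/343 + 432/49))*(-⅑) = (1*(1220/343))*(-⅑) = (1220/343)*(-⅑) = -1220/3087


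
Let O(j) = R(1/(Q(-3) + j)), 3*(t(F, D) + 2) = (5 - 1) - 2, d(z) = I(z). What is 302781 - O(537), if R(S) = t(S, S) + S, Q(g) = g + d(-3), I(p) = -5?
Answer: 480515560/1587 ≈ 3.0278e+5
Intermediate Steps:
d(z) = -5
t(F, D) = -4/3 (t(F, D) = -2 + ((5 - 1) - 2)/3 = -2 + (4 - 2)/3 = -2 + (1/3)*2 = -2 + 2/3 = -4/3)
Q(g) = -5 + g (Q(g) = g - 5 = -5 + g)
R(S) = -4/3 + S
O(j) = -4/3 + 1/(-8 + j) (O(j) = -4/3 + 1/((-5 - 3) + j) = -4/3 + 1/(-8 + j))
302781 - O(537) = 302781 - (35 - 4*537)/(3*(-8 + 537)) = 302781 - (35 - 2148)/(3*529) = 302781 - (-2113)/(3*529) = 302781 - 1*(-2113/1587) = 302781 + 2113/1587 = 480515560/1587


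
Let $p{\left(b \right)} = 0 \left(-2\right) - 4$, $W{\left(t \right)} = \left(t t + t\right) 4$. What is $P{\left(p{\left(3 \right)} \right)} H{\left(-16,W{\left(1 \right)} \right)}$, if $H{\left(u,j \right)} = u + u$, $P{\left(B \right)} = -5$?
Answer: $160$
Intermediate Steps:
$W{\left(t \right)} = 4 t + 4 t^{2}$ ($W{\left(t \right)} = \left(t^{2} + t\right) 4 = \left(t + t^{2}\right) 4 = 4 t + 4 t^{2}$)
$p{\left(b \right)} = -4$ ($p{\left(b \right)} = 0 - 4 = -4$)
$H{\left(u,j \right)} = 2 u$
$P{\left(p{\left(3 \right)} \right)} H{\left(-16,W{\left(1 \right)} \right)} = - 5 \cdot 2 \left(-16\right) = \left(-5\right) \left(-32\right) = 160$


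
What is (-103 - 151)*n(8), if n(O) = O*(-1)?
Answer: 2032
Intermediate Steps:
n(O) = -O
(-103 - 151)*n(8) = (-103 - 151)*(-1*8) = -254*(-8) = 2032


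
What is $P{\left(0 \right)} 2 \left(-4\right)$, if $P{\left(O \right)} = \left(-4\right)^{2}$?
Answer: $-128$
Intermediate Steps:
$P{\left(O \right)} = 16$
$P{\left(0 \right)} 2 \left(-4\right) = 16 \cdot 2 \left(-4\right) = 32 \left(-4\right) = -128$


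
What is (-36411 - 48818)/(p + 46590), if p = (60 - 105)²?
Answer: -85229/48615 ≈ -1.7531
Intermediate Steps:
p = 2025 (p = (-45)² = 2025)
(-36411 - 48818)/(p + 46590) = (-36411 - 48818)/(2025 + 46590) = -85229/48615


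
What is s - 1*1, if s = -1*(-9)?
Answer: 8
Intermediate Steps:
s = 9
s - 1*1 = 9 - 1*1 = 9 - 1 = 8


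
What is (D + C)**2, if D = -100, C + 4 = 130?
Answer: 676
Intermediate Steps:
C = 126 (C = -4 + 130 = 126)
(D + C)**2 = (-100 + 126)**2 = 26**2 = 676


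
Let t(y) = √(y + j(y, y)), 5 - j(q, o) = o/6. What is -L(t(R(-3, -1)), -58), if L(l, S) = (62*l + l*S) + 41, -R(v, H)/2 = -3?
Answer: -41 - 4*√10 ≈ -53.649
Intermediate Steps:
j(q, o) = 5 - o/6
R(v, H) = 6 (R(v, H) = -2*(-3) = 6)
t(y) = √(5 + 5*y/6) (t(y) = √(y + (5 - y/6)) = √(5 + 5*y/6))
L(l, S) = 41 + 62*l + S*l (L(l, S) = (62*l + S*l) + 41 = 41 + 62*l + S*l)
-L(t(R(-3, -1)), -58) = -(41 + 62*(√(180 + 30*6)/6) - 29*√(180 + 30*6)/3) = -(41 + 62*(√(180 + 180)/6) - 29*√(180 + 180)/3) = -(41 + 62*(√360/6) - 29*√360/3) = -(41 + 62*((6*√10)/6) - 29*6*√10/3) = -(41 + 62*√10 - 58*√10) = -(41 + 4*√10) = -41 - 4*√10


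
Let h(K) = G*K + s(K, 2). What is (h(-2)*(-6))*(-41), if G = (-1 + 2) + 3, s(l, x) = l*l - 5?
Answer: -2214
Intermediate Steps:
s(l, x) = -5 + l**2 (s(l, x) = l**2 - 5 = -5 + l**2)
G = 4 (G = 1 + 3 = 4)
h(K) = -5 + K**2 + 4*K (h(K) = 4*K + (-5 + K**2) = -5 + K**2 + 4*K)
(h(-2)*(-6))*(-41) = ((-5 + (-2)**2 + 4*(-2))*(-6))*(-41) = ((-5 + 4 - 8)*(-6))*(-41) = -9*(-6)*(-41) = 54*(-41) = -2214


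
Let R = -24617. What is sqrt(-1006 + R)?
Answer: 3*I*sqrt(2847) ≈ 160.07*I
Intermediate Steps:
sqrt(-1006 + R) = sqrt(-1006 - 24617) = sqrt(-25623) = 3*I*sqrt(2847)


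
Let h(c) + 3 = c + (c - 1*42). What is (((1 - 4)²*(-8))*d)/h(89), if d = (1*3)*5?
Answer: -1080/133 ≈ -8.1203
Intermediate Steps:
h(c) = -45 + 2*c (h(c) = -3 + (c + (c - 1*42)) = -3 + (c + (c - 42)) = -3 + (c + (-42 + c)) = -3 + (-42 + 2*c) = -45 + 2*c)
d = 15 (d = 3*5 = 15)
(((1 - 4)²*(-8))*d)/h(89) = (((1 - 4)²*(-8))*15)/(-45 + 2*89) = (((-3)²*(-8))*15)/(-45 + 178) = ((9*(-8))*15)/133 = -72*15*(1/133) = -1080*1/133 = -1080/133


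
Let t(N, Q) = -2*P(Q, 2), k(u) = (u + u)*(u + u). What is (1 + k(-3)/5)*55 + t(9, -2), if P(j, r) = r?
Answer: 447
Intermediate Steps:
k(u) = 4*u² (k(u) = (2*u)*(2*u) = 4*u²)
t(N, Q) = -4 (t(N, Q) = -2*2 = -4)
(1 + k(-3)/5)*55 + t(9, -2) = (1 + (4*(-3)²)/5)*55 - 4 = (1 + (4*9)*(⅕))*55 - 4 = (1 + 36*(⅕))*55 - 4 = (1 + 36/5)*55 - 4 = (41/5)*55 - 4 = 451 - 4 = 447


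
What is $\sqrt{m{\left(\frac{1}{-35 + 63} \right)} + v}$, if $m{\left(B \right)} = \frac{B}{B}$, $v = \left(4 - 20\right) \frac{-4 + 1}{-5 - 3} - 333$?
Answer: $13 i \sqrt{2} \approx 18.385 i$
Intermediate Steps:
$v = -339$ ($v = - 16 \left(- \frac{3}{-8}\right) - 333 = - 16 \left(\left(-3\right) \left(- \frac{1}{8}\right)\right) - 333 = \left(-16\right) \frac{3}{8} - 333 = -6 - 333 = -339$)
$m{\left(B \right)} = 1$
$\sqrt{m{\left(\frac{1}{-35 + 63} \right)} + v} = \sqrt{1 - 339} = \sqrt{-338} = 13 i \sqrt{2}$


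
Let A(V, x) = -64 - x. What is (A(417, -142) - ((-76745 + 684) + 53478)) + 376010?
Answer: 398671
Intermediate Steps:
(A(417, -142) - ((-76745 + 684) + 53478)) + 376010 = ((-64 - 1*(-142)) - ((-76745 + 684) + 53478)) + 376010 = ((-64 + 142) - (-76061 + 53478)) + 376010 = (78 - 1*(-22583)) + 376010 = (78 + 22583) + 376010 = 22661 + 376010 = 398671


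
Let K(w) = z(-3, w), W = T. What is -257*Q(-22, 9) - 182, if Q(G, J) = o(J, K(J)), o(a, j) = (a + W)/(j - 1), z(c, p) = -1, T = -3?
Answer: 589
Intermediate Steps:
W = -3
K(w) = -1
o(a, j) = (-3 + a)/(-1 + j) (o(a, j) = (a - 3)/(j - 1) = (-3 + a)/(-1 + j))
Q(G, J) = 3/2 - J/2 (Q(G, J) = (-3 + J)/(-1 - 1) = (-3 + J)/(-2) = -(-3 + J)/2 = 3/2 - J/2)
-257*Q(-22, 9) - 182 = -257*(3/2 - ½*9) - 182 = -257*(3/2 - 9/2) - 182 = -257*(-3) - 182 = 771 - 182 = 589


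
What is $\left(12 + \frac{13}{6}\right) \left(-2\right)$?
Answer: $- \frac{85}{3} \approx -28.333$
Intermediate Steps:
$\left(12 + \frac{13}{6}\right) \left(-2\right) = \frac{85}{6} \left(-2\right) = - \frac{85}{3}$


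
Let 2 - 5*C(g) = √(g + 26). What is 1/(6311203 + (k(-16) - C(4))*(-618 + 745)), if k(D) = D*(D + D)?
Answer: 159404405/1016390572852291 - 635*√30/1016390572852291 ≈ 1.5683e-7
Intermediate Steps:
C(g) = ⅖ - √(26 + g)/5 (C(g) = ⅖ - √(g + 26)/5 = ⅖ - √(26 + g)/5)
k(D) = 2*D² (k(D) = D*(2*D) = 2*D²)
1/(6311203 + (k(-16) - C(4))*(-618 + 745)) = 1/(6311203 + (2*(-16)² - (⅖ - √(26 + 4)/5))*(-618 + 745)) = 1/(6311203 + (2*256 - (⅖ - √30/5))*127) = 1/(6311203 + (512 + (-⅖ + √30/5))*127) = 1/(6311203 + (2558/5 + √30/5)*127) = 1/(6311203 + (324866/5 + 127*√30/5)) = 1/(31880881/5 + 127*√30/5)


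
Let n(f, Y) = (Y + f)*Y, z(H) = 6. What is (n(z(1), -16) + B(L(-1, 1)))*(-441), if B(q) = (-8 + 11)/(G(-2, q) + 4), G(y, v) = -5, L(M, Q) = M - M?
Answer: -69237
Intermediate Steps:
L(M, Q) = 0
B(q) = -3 (B(q) = (-8 + 11)/(-5 + 4) = 3/(-1) = 3*(-1) = -3)
n(f, Y) = Y*(Y + f)
(n(z(1), -16) + B(L(-1, 1)))*(-441) = (-16*(-16 + 6) - 3)*(-441) = (-16*(-10) - 3)*(-441) = (160 - 3)*(-441) = 157*(-441) = -69237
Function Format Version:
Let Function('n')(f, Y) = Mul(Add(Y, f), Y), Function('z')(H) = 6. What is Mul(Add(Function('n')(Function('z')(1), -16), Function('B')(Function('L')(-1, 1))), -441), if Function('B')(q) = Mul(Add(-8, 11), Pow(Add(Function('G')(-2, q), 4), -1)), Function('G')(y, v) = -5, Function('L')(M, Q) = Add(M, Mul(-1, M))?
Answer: -69237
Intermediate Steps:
Function('L')(M, Q) = 0
Function('B')(q) = -3 (Function('B')(q) = Mul(Add(-8, 11), Pow(Add(-5, 4), -1)) = Mul(3, Pow(-1, -1)) = Mul(3, -1) = -3)
Function('n')(f, Y) = Mul(Y, Add(Y, f))
Mul(Add(Function('n')(Function('z')(1), -16), Function('B')(Function('L')(-1, 1))), -441) = Mul(Add(Mul(-16, Add(-16, 6)), -3), -441) = Mul(Add(Mul(-16, -10), -3), -441) = Mul(Add(160, -3), -441) = Mul(157, -441) = -69237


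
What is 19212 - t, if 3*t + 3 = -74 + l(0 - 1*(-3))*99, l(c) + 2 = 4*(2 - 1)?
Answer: 57515/3 ≈ 19172.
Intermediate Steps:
l(c) = 2 (l(c) = -2 + 4*(2 - 1) = -2 + 4*1 = -2 + 4 = 2)
t = 121/3 (t = -1 + (-74 + 2*99)/3 = -1 + (-74 + 198)/3 = -1 + (⅓)*124 = -1 + 124/3 = 121/3 ≈ 40.333)
19212 - t = 19212 - 1*121/3 = 19212 - 121/3 = 57515/3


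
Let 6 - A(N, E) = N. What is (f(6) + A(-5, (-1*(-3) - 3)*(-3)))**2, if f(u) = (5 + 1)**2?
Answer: 2209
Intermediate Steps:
f(u) = 36 (f(u) = 6**2 = 36)
A(N, E) = 6 - N
(f(6) + A(-5, (-1*(-3) - 3)*(-3)))**2 = (36 + (6 - 1*(-5)))**2 = (36 + (6 + 5))**2 = (36 + 11)**2 = 47**2 = 2209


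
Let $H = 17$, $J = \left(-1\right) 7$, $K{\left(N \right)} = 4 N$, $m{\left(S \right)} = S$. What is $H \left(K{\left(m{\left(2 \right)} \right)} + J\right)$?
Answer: $17$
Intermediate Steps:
$J = -7$
$H \left(K{\left(m{\left(2 \right)} \right)} + J\right) = 17 \left(4 \cdot 2 - 7\right) = 17 \left(8 - 7\right) = 17 \cdot 1 = 17$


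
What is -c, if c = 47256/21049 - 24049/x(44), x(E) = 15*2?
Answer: 504789721/631470 ≈ 799.39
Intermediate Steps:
x(E) = 30
c = -504789721/631470 (c = 47256/21049 - 24049/30 = -504789721/631470 ≈ -799.39)
-c = -1*(-504789721/631470) = 504789721/631470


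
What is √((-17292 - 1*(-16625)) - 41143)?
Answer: I*√41810 ≈ 204.47*I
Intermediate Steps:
√((-17292 - 1*(-16625)) - 41143) = √((-17292 + 16625) - 41143) = √(-667 - 41143) = √(-41810) = I*√41810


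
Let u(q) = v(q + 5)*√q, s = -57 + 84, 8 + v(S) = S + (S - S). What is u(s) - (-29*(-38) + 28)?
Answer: -1130 + 72*√3 ≈ -1005.3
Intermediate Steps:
v(S) = -8 + S (v(S) = -8 + (S + (S - S)) = -8 + (S + 0) = -8 + S)
s = 27
u(q) = √q*(-3 + q) (u(q) = (-8 + (q + 5))*√q = (-8 + (5 + q))*√q = (-3 + q)*√q = √q*(-3 + q))
u(s) - (-29*(-38) + 28) = √27*(-3 + 27) - (-29*(-38) + 28) = (3*√3)*24 - (1102 + 28) = 72*√3 - 1*1130 = 72*√3 - 1130 = -1130 + 72*√3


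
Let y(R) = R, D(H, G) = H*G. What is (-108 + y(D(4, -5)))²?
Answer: 16384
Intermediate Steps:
D(H, G) = G*H
(-108 + y(D(4, -5)))² = (-108 - 5*4)² = (-108 - 20)² = (-128)² = 16384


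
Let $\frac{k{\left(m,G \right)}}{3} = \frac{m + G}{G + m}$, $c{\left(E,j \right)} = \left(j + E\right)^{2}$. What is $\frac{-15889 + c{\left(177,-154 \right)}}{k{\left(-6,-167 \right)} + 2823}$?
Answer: $- \frac{2560}{471} \approx -5.4352$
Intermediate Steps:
$c{\left(E,j \right)} = \left(E + j\right)^{2}$
$k{\left(m,G \right)} = 3$ ($k{\left(m,G \right)} = 3 \frac{m + G}{G + m} = 3 \frac{G + m}{G + m} = 3 \cdot 1 = 3$)
$\frac{-15889 + c{\left(177,-154 \right)}}{k{\left(-6,-167 \right)} + 2823} = \frac{-15889 + \left(177 - 154\right)^{2}}{3 + 2823} = \frac{-15889 + 23^{2}}{2826} = \left(-15889 + 529\right) \frac{1}{2826} = \left(-15360\right) \frac{1}{2826} = - \frac{2560}{471}$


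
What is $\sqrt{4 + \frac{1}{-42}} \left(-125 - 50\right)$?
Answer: $- \frac{25 \sqrt{7014}}{6} \approx -348.96$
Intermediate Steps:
$\sqrt{4 + \frac{1}{-42}} \left(-125 - 50\right) = \sqrt{4 - \frac{1}{42}} \left(-175\right) = \sqrt{\frac{167}{42}} \left(-175\right) = \frac{\sqrt{7014}}{42} \left(-175\right) = - \frac{25 \sqrt{7014}}{6}$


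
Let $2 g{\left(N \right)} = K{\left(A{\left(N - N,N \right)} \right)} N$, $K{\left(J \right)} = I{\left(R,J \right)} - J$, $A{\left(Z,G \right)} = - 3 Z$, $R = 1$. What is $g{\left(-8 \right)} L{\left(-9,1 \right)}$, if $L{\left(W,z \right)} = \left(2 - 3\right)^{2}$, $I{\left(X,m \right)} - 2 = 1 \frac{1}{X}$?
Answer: $-12$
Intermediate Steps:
$I{\left(X,m \right)} = 2 + \frac{1}{X}$ ($I{\left(X,m \right)} = 2 + 1 \frac{1}{X} = 2 + \frac{1}{X}$)
$L{\left(W,z \right)} = 1$ ($L{\left(W,z \right)} = \left(-1\right)^{2} = 1$)
$K{\left(J \right)} = 3 - J$ ($K{\left(J \right)} = \left(2 + 1^{-1}\right) - J = \left(2 + 1\right) - J = 3 - J$)
$g{\left(N \right)} = \frac{3 N}{2}$ ($g{\left(N \right)} = \frac{\left(3 - - 3 \left(N - N\right)\right) N}{2} = \frac{\left(3 - \left(-3\right) 0\right) N}{2} = \frac{\left(3 - 0\right) N}{2} = \frac{\left(3 + 0\right) N}{2} = \frac{3 N}{2}$)
$g{\left(-8 \right)} L{\left(-9,1 \right)} = \frac{3}{2} \left(-8\right) 1 = \left(-12\right) 1 = -12$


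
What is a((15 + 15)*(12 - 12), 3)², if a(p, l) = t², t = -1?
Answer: 1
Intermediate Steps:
a(p, l) = 1 (a(p, l) = (-1)² = 1)
a((15 + 15)*(12 - 12), 3)² = 1² = 1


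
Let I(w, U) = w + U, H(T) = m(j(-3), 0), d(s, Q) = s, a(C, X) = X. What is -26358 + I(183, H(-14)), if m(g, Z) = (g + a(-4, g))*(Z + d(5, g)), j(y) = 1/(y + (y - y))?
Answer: -78535/3 ≈ -26178.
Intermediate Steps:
j(y) = 1/y (j(y) = 1/(y + 0) = 1/y)
m(g, Z) = 2*g*(5 + Z) (m(g, Z) = (g + g)*(Z + 5) = (2*g)*(5 + Z) = 2*g*(5 + Z))
H(T) = -10/3 (H(T) = 2*(5 + 0)/(-3) = 2*(-⅓)*5 = -10/3)
I(w, U) = U + w
-26358 + I(183, H(-14)) = -26358 + (-10/3 + 183) = -26358 + 539/3 = -78535/3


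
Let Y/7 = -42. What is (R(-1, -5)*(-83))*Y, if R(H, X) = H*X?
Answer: 122010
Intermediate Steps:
Y = -294 (Y = 7*(-42) = -294)
(R(-1, -5)*(-83))*Y = (-1*(-5)*(-83))*(-294) = (5*(-83))*(-294) = -415*(-294) = 122010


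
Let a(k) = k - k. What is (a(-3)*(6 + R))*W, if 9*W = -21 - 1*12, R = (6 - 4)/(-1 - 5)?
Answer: 0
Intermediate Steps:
a(k) = 0
R = -⅓ (R = 2/(-6) = 2*(-⅙) = -⅓ ≈ -0.33333)
W = -11/3 (W = (-21 - 1*12)/9 = (-21 - 12)/9 = (⅑)*(-33) = -11/3 ≈ -3.6667)
(a(-3)*(6 + R))*W = (0*(6 - ⅓))*(-11/3) = (0*(17/3))*(-11/3) = 0*(-11/3) = 0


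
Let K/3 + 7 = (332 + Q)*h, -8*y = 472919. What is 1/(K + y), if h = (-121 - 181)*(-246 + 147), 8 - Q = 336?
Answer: 8/2397121 ≈ 3.3373e-6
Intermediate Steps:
Q = -328 (Q = 8 - 1*336 = 8 - 336 = -328)
y = -472919/8 (y = -⅛*472919 = -472919/8 ≈ -59115.)
h = 29898 (h = -302*(-99) = 29898)
K = 358755 (K = -21 + 3*((332 - 328)*29898) = -21 + 3*(4*29898) = -21 + 3*119592 = -21 + 358776 = 358755)
1/(K + y) = 1/(358755 - 472919/8) = 1/(2397121/8) = 8/2397121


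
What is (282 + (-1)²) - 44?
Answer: 239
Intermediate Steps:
(282 + (-1)²) - 44 = (282 + 1) - 44 = 283 - 44 = 239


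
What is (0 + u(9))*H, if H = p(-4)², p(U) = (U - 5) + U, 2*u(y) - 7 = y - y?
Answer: 1183/2 ≈ 591.50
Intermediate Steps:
u(y) = 7/2 (u(y) = 7/2 + (y - y)/2 = 7/2 + (½)*0 = 7/2 + 0 = 7/2)
p(U) = -5 + 2*U (p(U) = (-5 + U) + U = -5 + 2*U)
H = 169 (H = (-5 + 2*(-4))² = (-5 - 8)² = (-13)² = 169)
(0 + u(9))*H = (0 + 7/2)*169 = (7/2)*169 = 1183/2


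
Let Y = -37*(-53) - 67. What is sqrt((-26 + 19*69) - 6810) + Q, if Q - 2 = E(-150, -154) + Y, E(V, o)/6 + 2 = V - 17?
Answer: 882 + 5*I*sqrt(221) ≈ 882.0 + 74.33*I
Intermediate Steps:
E(V, o) = -114 + 6*V (E(V, o) = -12 + 6*(V - 17) = -12 + 6*(-17 + V) = -12 + (-102 + 6*V) = -114 + 6*V)
Y = 1894 (Y = 1961 - 67 = 1894)
Q = 882 (Q = 2 + ((-114 + 6*(-150)) + 1894) = 2 + ((-114 - 900) + 1894) = 2 + (-1014 + 1894) = 2 + 880 = 882)
sqrt((-26 + 19*69) - 6810) + Q = sqrt((-26 + 19*69) - 6810) + 882 = sqrt((-26 + 1311) - 6810) + 882 = sqrt(1285 - 6810) + 882 = sqrt(-5525) + 882 = 5*I*sqrt(221) + 882 = 882 + 5*I*sqrt(221)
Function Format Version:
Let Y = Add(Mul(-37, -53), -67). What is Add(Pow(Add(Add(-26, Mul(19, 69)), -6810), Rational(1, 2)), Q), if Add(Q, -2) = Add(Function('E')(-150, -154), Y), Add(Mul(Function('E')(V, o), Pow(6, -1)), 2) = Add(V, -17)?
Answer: Add(882, Mul(5, I, Pow(221, Rational(1, 2)))) ≈ Add(882.00, Mul(74.330, I))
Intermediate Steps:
Function('E')(V, o) = Add(-114, Mul(6, V)) (Function('E')(V, o) = Add(-12, Mul(6, Add(V, -17))) = Add(-12, Mul(6, Add(-17, V))) = Add(-12, Add(-102, Mul(6, V))) = Add(-114, Mul(6, V)))
Y = 1894 (Y = Add(1961, -67) = 1894)
Q = 882 (Q = Add(2, Add(Add(-114, Mul(6, -150)), 1894)) = Add(2, Add(Add(-114, -900), 1894)) = Add(2, Add(-1014, 1894)) = Add(2, 880) = 882)
Add(Pow(Add(Add(-26, Mul(19, 69)), -6810), Rational(1, 2)), Q) = Add(Pow(Add(Add(-26, Mul(19, 69)), -6810), Rational(1, 2)), 882) = Add(Pow(Add(Add(-26, 1311), -6810), Rational(1, 2)), 882) = Add(Pow(Add(1285, -6810), Rational(1, 2)), 882) = Add(Pow(-5525, Rational(1, 2)), 882) = Add(Mul(5, I, Pow(221, Rational(1, 2))), 882) = Add(882, Mul(5, I, Pow(221, Rational(1, 2))))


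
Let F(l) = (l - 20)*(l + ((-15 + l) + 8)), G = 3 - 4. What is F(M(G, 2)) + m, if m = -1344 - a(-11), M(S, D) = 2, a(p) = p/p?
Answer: -1291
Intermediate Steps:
G = -1
a(p) = 1
F(l) = (-20 + l)*(-7 + 2*l) (F(l) = (-20 + l)*(l + (-7 + l)) = (-20 + l)*(-7 + 2*l))
m = -1345 (m = -1344 - 1*1 = -1344 - 1 = -1345)
F(M(G, 2)) + m = (140 - 47*2 + 2*2²) - 1345 = (140 - 94 + 2*4) - 1345 = (140 - 94 + 8) - 1345 = 54 - 1345 = -1291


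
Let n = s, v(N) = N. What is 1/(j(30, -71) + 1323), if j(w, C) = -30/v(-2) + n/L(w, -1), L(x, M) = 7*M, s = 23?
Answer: 7/9343 ≈ 0.00074922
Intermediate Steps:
n = 23
j(w, C) = 82/7 (j(w, C) = -30/(-2) + 23/((7*(-1))) = -30*(-½) + 23/(-7) = 15 + 23*(-⅐) = 15 - 23/7 = 82/7)
1/(j(30, -71) + 1323) = 1/(82/7 + 1323) = 1/(9343/7) = 7/9343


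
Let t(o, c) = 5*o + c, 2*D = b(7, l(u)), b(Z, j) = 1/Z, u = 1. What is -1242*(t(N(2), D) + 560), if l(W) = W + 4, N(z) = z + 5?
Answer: -5173551/7 ≈ -7.3908e+5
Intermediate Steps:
N(z) = 5 + z
l(W) = 4 + W
D = 1/14 (D = (1/2)/7 = (1/2)*(1/7) = 1/14 ≈ 0.071429)
t(o, c) = c + 5*o
-1242*(t(N(2), D) + 560) = -1242*((1/14 + 5*(5 + 2)) + 560) = -1242*((1/14 + 5*7) + 560) = -1242*((1/14 + 35) + 560) = -1242*(491/14 + 560) = -1242*8331/14 = -5173551/7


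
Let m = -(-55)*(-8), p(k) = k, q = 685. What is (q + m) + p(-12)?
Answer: 233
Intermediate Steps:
m = -440 (m = -55*8 = -440)
(q + m) + p(-12) = (685 - 440) - 12 = 245 - 12 = 233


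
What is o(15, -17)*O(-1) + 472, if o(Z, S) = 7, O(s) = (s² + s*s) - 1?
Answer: 479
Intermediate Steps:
O(s) = -1 + 2*s² (O(s) = (s² + s²) - 1 = 2*s² - 1 = -1 + 2*s²)
o(15, -17)*O(-1) + 472 = 7*(-1 + 2*(-1)²) + 472 = 7*(-1 + 2*1) + 472 = 7*(-1 + 2) + 472 = 7*1 + 472 = 7 + 472 = 479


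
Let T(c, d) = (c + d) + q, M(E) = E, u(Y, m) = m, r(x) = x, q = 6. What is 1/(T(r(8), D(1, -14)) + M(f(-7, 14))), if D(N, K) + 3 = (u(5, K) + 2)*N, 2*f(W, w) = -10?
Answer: -⅙ ≈ -0.16667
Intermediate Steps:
f(W, w) = -5 (f(W, w) = (½)*(-10) = -5)
D(N, K) = -3 + N*(2 + K) (D(N, K) = -3 + (K + 2)*N = -3 + (2 + K)*N = -3 + N*(2 + K))
T(c, d) = 6 + c + d (T(c, d) = (c + d) + 6 = 6 + c + d)
1/(T(r(8), D(1, -14)) + M(f(-7, 14))) = 1/((6 + 8 + (-3 + 2*1 - 14*1)) - 5) = 1/((6 + 8 + (-3 + 2 - 14)) - 5) = 1/((6 + 8 - 15) - 5) = 1/(-1 - 5) = 1/(-6) = -⅙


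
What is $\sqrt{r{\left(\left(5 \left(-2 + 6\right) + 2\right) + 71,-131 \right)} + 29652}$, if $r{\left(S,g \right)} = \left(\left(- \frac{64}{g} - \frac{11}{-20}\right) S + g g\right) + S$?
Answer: $\frac{\sqrt{80661136315}}{1310} \approx 216.8$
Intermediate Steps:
$r{\left(S,g \right)} = S + g^{2} + S \left(\frac{11}{20} - \frac{64}{g}\right)$ ($r{\left(S,g \right)} = \left(\left(- \frac{64}{g} - - \frac{11}{20}\right) S + g^{2}\right) + S = \left(\left(- \frac{64}{g} + \frac{11}{20}\right) S + g^{2}\right) + S = \left(\left(\frac{11}{20} - \frac{64}{g}\right) S + g^{2}\right) + S = \left(S \left(\frac{11}{20} - \frac{64}{g}\right) + g^{2}\right) + S = \left(g^{2} + S \left(\frac{11}{20} - \frac{64}{g}\right)\right) + S = S + g^{2} + S \left(\frac{11}{20} - \frac{64}{g}\right)$)
$\sqrt{r{\left(\left(5 \left(-2 + 6\right) + 2\right) + 71,-131 \right)} + 29652} = \sqrt{\left(\left(-131\right)^{2} + \frac{31 \left(\left(5 \left(-2 + 6\right) + 2\right) + 71\right)}{20} - \frac{64 \left(\left(5 \left(-2 + 6\right) + 2\right) + 71\right)}{-131}\right) + 29652} = \sqrt{\left(17161 + \frac{31 \left(\left(5 \cdot 4 + 2\right) + 71\right)}{20} - 64 \left(\left(5 \cdot 4 + 2\right) + 71\right) \left(- \frac{1}{131}\right)\right) + 29652} = \sqrt{\left(17161 + \frac{31 \left(\left(20 + 2\right) + 71\right)}{20} - 64 \left(\left(20 + 2\right) + 71\right) \left(- \frac{1}{131}\right)\right) + 29652} = \sqrt{\left(17161 + \frac{31 \left(22 + 71\right)}{20} - 64 \left(22 + 71\right) \left(- \frac{1}{131}\right)\right) + 29652} = \sqrt{\left(17161 + \frac{31}{20} \cdot 93 - 5952 \left(- \frac{1}{131}\right)\right) + 29652} = \sqrt{\left(17161 + \frac{2883}{20} + \frac{5952}{131}\right) + 29652} = \sqrt{\frac{45458533}{2620} + 29652} = \sqrt{\frac{123146773}{2620}} = \frac{\sqrt{80661136315}}{1310}$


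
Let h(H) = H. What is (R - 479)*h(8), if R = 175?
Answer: -2432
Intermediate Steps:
(R - 479)*h(8) = (175 - 479)*8 = -304*8 = -2432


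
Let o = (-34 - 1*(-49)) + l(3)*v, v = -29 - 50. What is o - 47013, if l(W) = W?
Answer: -47235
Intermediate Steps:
v = -79
o = -222 (o = (-34 - 1*(-49)) + 3*(-79) = (-34 + 49) - 237 = 15 - 237 = -222)
o - 47013 = -222 - 47013 = -47235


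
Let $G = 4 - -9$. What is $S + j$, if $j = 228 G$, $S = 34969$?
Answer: $37933$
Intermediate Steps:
$G = 13$ ($G = 4 + 9 = 13$)
$j = 2964$ ($j = 228 \cdot 13 = 2964$)
$S + j = 34969 + 2964 = 37933$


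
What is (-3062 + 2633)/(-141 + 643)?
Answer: -429/502 ≈ -0.85458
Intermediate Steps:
(-3062 + 2633)/(-141 + 643) = -429/502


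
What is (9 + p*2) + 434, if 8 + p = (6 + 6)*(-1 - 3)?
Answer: 331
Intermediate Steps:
p = -56 (p = -8 + (6 + 6)*(-1 - 3) = -8 + 12*(-4) = -8 - 48 = -56)
(9 + p*2) + 434 = (9 - 56*2) + 434 = (9 - 112) + 434 = -103 + 434 = 331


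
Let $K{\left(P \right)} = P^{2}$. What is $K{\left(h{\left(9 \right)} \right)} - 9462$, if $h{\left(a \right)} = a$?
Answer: $-9381$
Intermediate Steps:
$K{\left(h{\left(9 \right)} \right)} - 9462 = 9^{2} - 9462 = 81 - 9462 = -9381$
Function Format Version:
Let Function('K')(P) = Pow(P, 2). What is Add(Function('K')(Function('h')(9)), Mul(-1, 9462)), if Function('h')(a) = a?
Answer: -9381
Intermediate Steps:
Add(Function('K')(Function('h')(9)), Mul(-1, 9462)) = Add(Pow(9, 2), Mul(-1, 9462)) = Add(81, -9462) = -9381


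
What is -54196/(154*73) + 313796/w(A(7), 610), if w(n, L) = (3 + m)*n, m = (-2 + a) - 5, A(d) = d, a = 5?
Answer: 251951090/5621 ≈ 44823.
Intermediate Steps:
m = -2 (m = (-2 + 5) - 5 = 3 - 5 = -2)
w(n, L) = n (w(n, L) = (3 - 2)*n = 1*n = n)
-54196/(154*73) + 313796/w(A(7), 610) = -54196/(154*73) + 313796/7 = -54196/11242 + 313796*(⅐) = -54196*1/11242 + 44828 = -27098/5621 + 44828 = 251951090/5621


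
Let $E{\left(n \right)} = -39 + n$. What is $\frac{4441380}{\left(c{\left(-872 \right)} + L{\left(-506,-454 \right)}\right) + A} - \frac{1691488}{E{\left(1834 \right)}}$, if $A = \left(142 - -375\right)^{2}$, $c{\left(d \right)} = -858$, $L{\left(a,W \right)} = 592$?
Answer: $- \frac{443693923124}{479306285} \approx -925.7$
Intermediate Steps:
$A = 267289$ ($A = \left(142 + 375\right)^{2} = 517^{2} = 267289$)
$\frac{4441380}{\left(c{\left(-872 \right)} + L{\left(-506,-454 \right)}\right) + A} - \frac{1691488}{E{\left(1834 \right)}} = \frac{4441380}{\left(-858 + 592\right) + 267289} - \frac{1691488}{-39 + 1834} = \frac{4441380}{-266 + 267289} - \frac{1691488}{1795} = \frac{4441380}{267023} - \frac{1691488}{1795} = - \frac{443693923124}{479306285}$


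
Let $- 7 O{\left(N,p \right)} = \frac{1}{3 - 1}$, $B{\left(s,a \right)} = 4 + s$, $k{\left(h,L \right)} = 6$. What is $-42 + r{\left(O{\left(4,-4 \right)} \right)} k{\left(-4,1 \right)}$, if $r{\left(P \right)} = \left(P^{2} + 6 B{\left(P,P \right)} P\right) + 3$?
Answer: $- \frac{477}{14} \approx -34.071$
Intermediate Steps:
$O{\left(N,p \right)} = - \frac{1}{14}$ ($O{\left(N,p \right)} = - \frac{1}{7 \left(3 - 1\right)} = - \frac{1}{7 \cdot 2} = \left(- \frac{1}{7}\right) \frac{1}{2} = - \frac{1}{14}$)
$r{\left(P \right)} = 3 + P^{2} + P \left(24 + 6 P\right)$ ($r{\left(P \right)} = \left(P^{2} + 6 \left(4 + P\right) P\right) + 3 = \left(P^{2} + \left(24 + 6 P\right) P\right) + 3 = \left(P^{2} + P \left(24 + 6 P\right)\right) + 3 = 3 + P^{2} + P \left(24 + 6 P\right)$)
$-42 + r{\left(O{\left(4,-4 \right)} \right)} k{\left(-4,1 \right)} = -42 + \left(3 + 7 \left(- \frac{1}{14}\right)^{2} + 24 \left(- \frac{1}{14}\right)\right) 6 = -42 + \left(3 + 7 \cdot \frac{1}{196} - \frac{12}{7}\right) 6 = -42 + \left(3 + \frac{1}{28} - \frac{12}{7}\right) 6 = -42 + \frac{37}{28} \cdot 6 = -42 + \frac{111}{14} = - \frac{477}{14}$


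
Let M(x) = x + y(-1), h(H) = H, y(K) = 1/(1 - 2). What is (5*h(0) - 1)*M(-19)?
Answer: 20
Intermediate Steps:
y(K) = -1 (y(K) = 1/(-1) = -1)
M(x) = -1 + x (M(x) = x - 1 = -1 + x)
(5*h(0) - 1)*M(-19) = (5*0 - 1)*(-1 - 19) = (0 - 1)*(-20) = -1*(-20) = 20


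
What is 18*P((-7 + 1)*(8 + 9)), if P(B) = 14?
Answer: 252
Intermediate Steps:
18*P((-7 + 1)*(8 + 9)) = 18*14 = 252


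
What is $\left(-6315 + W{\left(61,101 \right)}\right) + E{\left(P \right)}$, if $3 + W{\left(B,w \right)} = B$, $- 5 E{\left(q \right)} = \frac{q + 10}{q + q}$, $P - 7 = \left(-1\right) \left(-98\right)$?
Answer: $- \frac{1313993}{210} \approx -6257.1$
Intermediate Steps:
$P = 105$ ($P = 7 - -98 = 7 + 98 = 105$)
$E{\left(q \right)} = - \frac{10 + q}{10 q}$ ($E{\left(q \right)} = - \frac{\left(q + 10\right) \frac{1}{q + q}}{5} = - \frac{\left(10 + q\right) \frac{1}{2 q}}{5} = - \frac{\frac{1}{2} \frac{1}{q} \left(10 + q\right)}{5} = - \frac{10 + q}{10 q}$)
$W{\left(B,w \right)} = -3 + B$
$\left(-6315 + W{\left(61,101 \right)}\right) + E{\left(P \right)} = \left(-6315 + \left(-3 + 61\right)\right) + \frac{-10 - 105}{10 \cdot 105} = \left(-6315 + 58\right) + \frac{1}{10} \cdot \frac{1}{105} \left(-10 - 105\right) = -6257 + \frac{1}{10} \cdot \frac{1}{105} \left(-115\right) = -6257 - \frac{23}{210} = - \frac{1313993}{210}$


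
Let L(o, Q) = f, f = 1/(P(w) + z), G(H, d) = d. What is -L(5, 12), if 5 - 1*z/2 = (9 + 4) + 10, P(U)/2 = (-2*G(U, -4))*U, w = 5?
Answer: -1/44 ≈ -0.022727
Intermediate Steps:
P(U) = 16*U (P(U) = 2*((-2*(-4))*U) = 2*(8*U) = 16*U)
z = -36 (z = 10 - 2*((9 + 4) + 10) = 10 - 2*(13 + 10) = 10 - 2*23 = 10 - 46 = -36)
f = 1/44 (f = 1/(16*5 - 36) = 1/(80 - 36) = 1/44 ≈ 0.022727)
L(o, Q) = 1/44
-L(5, 12) = -1*1/44 = -1/44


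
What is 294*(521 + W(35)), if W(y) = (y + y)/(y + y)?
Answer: 153468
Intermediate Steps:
W(y) = 1 (W(y) = (2*y)/((2*y)) = (2*y)*(1/(2*y)) = 1)
294*(521 + W(35)) = 294*(521 + 1) = 294*522 = 153468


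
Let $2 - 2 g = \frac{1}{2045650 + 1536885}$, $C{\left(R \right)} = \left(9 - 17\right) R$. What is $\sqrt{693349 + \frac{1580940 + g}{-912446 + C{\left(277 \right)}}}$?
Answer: $\frac{\sqrt{151934670327420536424690699515}}{468115518310} \approx 832.67$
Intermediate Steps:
$C{\left(R \right)} = - 8 R$
$g = \frac{7165069}{7165070}$ ($g = 1 - \frac{1}{2 \left(2045650 + 1536885\right)} = 1 - \frac{1}{2 \cdot 3582535} = 1 - \frac{1}{7165070} = \frac{7165069}{7165070} \approx 1.0$)
$\sqrt{693349 + \frac{1580940 + g}{-912446 + C{\left(277 \right)}}} = \sqrt{693349 + \frac{1580940 + \frac{7165069}{7165070}}{-912446 - 2216}} = \sqrt{693349 + \frac{11327552930869}{7165070 \left(-912446 - 2216\right)}} = \sqrt{693349 + \frac{11327552930869}{7165070 \left(-914662\right)}} = \sqrt{693349 + \frac{11327552930869}{7165070} \left(- \frac{1}{914662}\right)} = \sqrt{693349 - \frac{1618221847267}{936231036620}} = \sqrt{\frac{649133234787593113}{936231036620}} = \frac{\sqrt{151934670327420536424690699515}}{468115518310}$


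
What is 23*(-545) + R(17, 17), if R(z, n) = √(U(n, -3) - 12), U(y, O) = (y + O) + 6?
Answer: -12535 + 2*√2 ≈ -12532.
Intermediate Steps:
U(y, O) = 6 + O + y (U(y, O) = (O + y) + 6 = 6 + O + y)
R(z, n) = √(-9 + n) (R(z, n) = √((6 - 3 + n) - 12) = √((3 + n) - 12) = √(-9 + n))
23*(-545) + R(17, 17) = 23*(-545) + √(-9 + 17) = -12535 + √8 = -12535 + 2*√2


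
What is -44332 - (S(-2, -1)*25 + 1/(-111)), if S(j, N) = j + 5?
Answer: -4929176/111 ≈ -44407.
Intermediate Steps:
S(j, N) = 5 + j
-44332 - (S(-2, -1)*25 + 1/(-111)) = -44332 - ((5 - 2)*25 + 1/(-111)) = -44332 - (3*25 - 1/111) = -44332 - (75 - 1/111) = -44332 - 1*8324/111 = -44332 - 8324/111 = -4929176/111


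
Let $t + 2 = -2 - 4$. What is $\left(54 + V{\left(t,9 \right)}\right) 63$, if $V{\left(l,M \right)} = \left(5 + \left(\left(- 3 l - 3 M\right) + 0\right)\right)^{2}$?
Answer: $3654$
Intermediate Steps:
$t = -8$ ($t = -2 - 6 = -8$)
$V{\left(l,M \right)} = \left(5 - 3 M - 3 l\right)^{2}$ ($V{\left(l,M \right)} = \left(5 + \left(\left(- 3 M - 3 l\right) + 0\right)\right)^{2} = \left(5 - \left(3 M + 3 l\right)\right)^{2} = \left(5 - 3 M - 3 l\right)^{2}$)
$\left(54 + V{\left(t,9 \right)}\right) 63 = \left(54 + \left(-5 + 3 \cdot 9 + 3 \left(-8\right)\right)^{2}\right) 63 = \left(54 + \left(-5 + 27 - 24\right)^{2}\right) 63 = \left(54 + \left(-2\right)^{2}\right) 63 = \left(54 + 4\right) 63 = 58 \cdot 63 = 3654$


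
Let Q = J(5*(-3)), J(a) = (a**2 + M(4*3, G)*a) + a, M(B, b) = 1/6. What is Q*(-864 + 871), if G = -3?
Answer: 2905/2 ≈ 1452.5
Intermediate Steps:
M(B, b) = 1/6
J(a) = a**2 + 7*a/6 (J(a) = (a**2 + a/6) + a = a**2 + 7*a/6)
Q = 415/2 (Q = (5*(-3))*(7 + 6*(5*(-3)))/6 = (1/6)*(-15)*(7 + 6*(-15)) = (1/6)*(-15)*(7 - 90) = (1/6)*(-15)*(-83) = 415/2 ≈ 207.50)
Q*(-864 + 871) = 415*(-864 + 871)/2 = (415/2)*7 = 2905/2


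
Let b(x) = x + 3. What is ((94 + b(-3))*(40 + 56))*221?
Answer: 1994304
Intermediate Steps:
b(x) = 3 + x
((94 + b(-3))*(40 + 56))*221 = ((94 + (3 - 3))*(40 + 56))*221 = ((94 + 0)*96)*221 = (94*96)*221 = 9024*221 = 1994304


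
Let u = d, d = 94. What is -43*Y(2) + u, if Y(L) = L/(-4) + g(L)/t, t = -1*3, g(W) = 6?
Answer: 403/2 ≈ 201.50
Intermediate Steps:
t = -3
Y(L) = -2 - L/4 (Y(L) = L/(-4) + 6/(-3) = L*(-¼) + 6*(-⅓) = -L/4 - 2 = -2 - L/4)
u = 94
-43*Y(2) + u = -43*(-2 - ¼*2) + 94 = -43*(-2 - ½) + 94 = -43*(-5/2) + 94 = 215/2 + 94 = 403/2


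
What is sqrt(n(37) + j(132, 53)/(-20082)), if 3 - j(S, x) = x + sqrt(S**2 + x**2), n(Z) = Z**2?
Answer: sqrt(552100529256 + 20082*sqrt(20233))/20082 ≈ 37.000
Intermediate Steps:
j(S, x) = 3 - x - sqrt(S**2 + x**2) (j(S, x) = 3 - (x + sqrt(S**2 + x**2)) = 3 + (-x - sqrt(S**2 + x**2)) = 3 - x - sqrt(S**2 + x**2))
sqrt(n(37) + j(132, 53)/(-20082)) = sqrt(37**2 + (3 - 1*53 - sqrt(132**2 + 53**2))/(-20082)) = sqrt(1369 + (3 - 53 - sqrt(17424 + 2809))*(-1/20082)) = sqrt(1369 + (3 - 53 - sqrt(20233))*(-1/20082)) = sqrt(1369 + (-50 - sqrt(20233))*(-1/20082)) = sqrt(1369 + (25/10041 + sqrt(20233)/20082)) = sqrt(13746154/10041 + sqrt(20233)/20082)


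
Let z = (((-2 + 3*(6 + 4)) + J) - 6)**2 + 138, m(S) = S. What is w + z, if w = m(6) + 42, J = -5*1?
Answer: 475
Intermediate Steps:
J = -5
z = 427 (z = (((-2 + 3*(6 + 4)) - 5) - 6)**2 + 138 = (((-2 + 3*10) - 5) - 6)**2 + 138 = (((-2 + 30) - 5) - 6)**2 + 138 = ((28 - 5) - 6)**2 + 138 = (23 - 6)**2 + 138 = 17**2 + 138 = 289 + 138 = 427)
w = 48 (w = 6 + 42 = 48)
w + z = 48 + 427 = 475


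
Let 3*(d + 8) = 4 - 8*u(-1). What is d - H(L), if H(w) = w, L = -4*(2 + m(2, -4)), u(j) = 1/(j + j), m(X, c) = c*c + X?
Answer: 224/3 ≈ 74.667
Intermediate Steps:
m(X, c) = X + c**2 (m(X, c) = c**2 + X = X + c**2)
u(j) = 1/(2*j)
L = -80 (L = -4*(2 + (2 + (-4)**2)) = -4*(2 + (2 + 16)) = -4*(2 + 18) = -4*20 = -80)
d = -16/3 (d = -8 + (4 - 4/(-1))/3 = -8 + (4 - 4*(-1))/3 = -8 + (4 - 8*(-1/2))/3 = -8 + (4 + 4)/3 = -8 + (1/3)*8 = -8 + 8/3 = -16/3 ≈ -5.3333)
d - H(L) = -16/3 - 1*(-80) = -16/3 + 80 = 224/3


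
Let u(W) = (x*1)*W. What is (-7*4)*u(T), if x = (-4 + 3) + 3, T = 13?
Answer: -728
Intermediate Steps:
x = 2 (x = -1 + 3 = 2)
u(W) = 2*W (u(W) = (2*1)*W = 2*W)
(-7*4)*u(T) = (-7*4)*(2*13) = -28*26 = -728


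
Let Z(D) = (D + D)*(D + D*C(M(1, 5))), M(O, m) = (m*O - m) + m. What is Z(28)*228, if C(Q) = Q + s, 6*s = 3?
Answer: 2323776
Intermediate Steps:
s = 1/2 (s = (1/6)*3 = 1/2 ≈ 0.50000)
M(O, m) = O*m (M(O, m) = (O*m - m) + m = (-m + O*m) + m = O*m)
C(Q) = 1/2 + Q (C(Q) = Q + 1/2 = 1/2 + Q)
Z(D) = 13*D**2 (Z(D) = (D + D)*(D + D*(1/2 + 1*5)) = (2*D)*(D + D*(1/2 + 5)) = (2*D)*(D + D*(11/2)) = (2*D)*(D + 11*D/2) = (2*D)*(13*D/2) = 13*D**2)
Z(28)*228 = (13*28**2)*228 = (13*784)*228 = 10192*228 = 2323776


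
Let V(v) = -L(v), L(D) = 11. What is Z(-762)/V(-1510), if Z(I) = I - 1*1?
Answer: 763/11 ≈ 69.364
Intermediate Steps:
V(v) = -11 (V(v) = -1*11 = -11)
Z(I) = -1 + I (Z(I) = I - 1 = -1 + I)
Z(-762)/V(-1510) = (-1 - 762)/(-11) = -763*(-1/11) = 763/11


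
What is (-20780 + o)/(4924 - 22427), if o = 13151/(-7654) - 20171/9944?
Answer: 790939777829/666088707064 ≈ 1.1874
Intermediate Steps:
o = -142581189/38055688 (o = 13151*(-1/7654) - 20171*1/9944 = -13151/7654 - 20171/9944 = -142581189/38055688 ≈ -3.7466)
(-20780 + o)/(4924 - 22427) = (-20780 - 142581189/38055688)/(4924 - 22427) = -790939777829/38055688/(-17503) = -790939777829/38055688*(-1/17503) = 790939777829/666088707064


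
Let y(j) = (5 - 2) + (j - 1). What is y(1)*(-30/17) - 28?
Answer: -566/17 ≈ -33.294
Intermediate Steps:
y(j) = 2 + j (y(j) = 3 + (-1 + j) = 2 + j)
y(1)*(-30/17) - 28 = (2 + 1)*(-30/17) - 28 = 3*(-30*1/17) - 28 = 3*(-30/17) - 28 = -90/17 - 28 = -566/17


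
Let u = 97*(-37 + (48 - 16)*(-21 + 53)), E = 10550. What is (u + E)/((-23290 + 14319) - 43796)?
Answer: -106289/52767 ≈ -2.0143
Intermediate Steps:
u = 95739 (u = 97*(-37 + 32*32) = 97*(-37 + 1024) = 97*987 = 95739)
(u + E)/((-23290 + 14319) - 43796) = (95739 + 10550)/((-23290 + 14319) - 43796) = 106289/(-8971 - 43796) = 106289/(-52767) = 106289*(-1/52767) = -106289/52767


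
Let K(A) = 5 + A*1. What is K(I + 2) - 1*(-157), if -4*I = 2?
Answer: 327/2 ≈ 163.50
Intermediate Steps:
I = -½ (I = -¼*2 = -½ ≈ -0.50000)
K(A) = 5 + A
K(I + 2) - 1*(-157) = (5 + (-½ + 2)) - 1*(-157) = (5 + 3/2) + 157 = 13/2 + 157 = 327/2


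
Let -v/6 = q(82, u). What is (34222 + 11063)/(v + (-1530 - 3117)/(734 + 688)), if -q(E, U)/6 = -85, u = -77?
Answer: -21465090/1451989 ≈ -14.783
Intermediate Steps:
q(E, U) = 510 (q(E, U) = -6*(-85) = 510)
v = -3060 (v = -6*510 = -3060)
(34222 + 11063)/(v + (-1530 - 3117)/(734 + 688)) = (34222 + 11063)/(-3060 + (-1530 - 3117)/(734 + 688)) = 45285/(-3060 - 4647/1422) = 45285/(-3060 - 4647*1/1422) = 45285/(-3060 - 1549/474) = 45285/(-1451989/474) = 45285*(-474/1451989) = -21465090/1451989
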